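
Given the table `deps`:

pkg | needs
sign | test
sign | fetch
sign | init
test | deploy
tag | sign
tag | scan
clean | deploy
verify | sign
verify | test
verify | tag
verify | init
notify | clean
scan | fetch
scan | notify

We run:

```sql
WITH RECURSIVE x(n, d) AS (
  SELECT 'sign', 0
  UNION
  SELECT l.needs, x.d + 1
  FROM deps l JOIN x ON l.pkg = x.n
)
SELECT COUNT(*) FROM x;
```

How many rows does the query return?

5

Base: (sign, d=0).
Iteration 1: edges from {sign} -> (fetch, d=1), (init, d=1), (test, d=1).
Iteration 2: edges from {fetch,init,test} -> (deploy, d=2).
Iteration 3: no outgoing edges from {deploy}; recursion stops.
Total rows emitted: 5.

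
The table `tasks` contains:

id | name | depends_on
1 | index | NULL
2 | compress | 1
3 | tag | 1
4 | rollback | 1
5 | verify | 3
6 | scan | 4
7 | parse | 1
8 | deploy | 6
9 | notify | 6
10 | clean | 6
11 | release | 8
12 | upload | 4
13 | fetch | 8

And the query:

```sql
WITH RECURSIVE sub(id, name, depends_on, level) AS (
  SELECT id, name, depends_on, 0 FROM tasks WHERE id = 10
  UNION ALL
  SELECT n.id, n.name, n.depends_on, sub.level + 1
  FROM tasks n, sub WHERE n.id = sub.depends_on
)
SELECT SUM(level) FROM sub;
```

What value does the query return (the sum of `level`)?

6

Base: id=10 (clean), depends_on=6, level 0.
Iteration 1: join on id=6 -> scan (id 6, depends_on=4, level 1).
Iteration 2: join on id=4 -> rollback (id 4, depends_on=1, level 2).
Iteration 3: join on id=1 -> index (id 1, depends_on=NULL, level 3).
Iteration 4: depends_on is NULL; no match; recursion stops.
SUM(level) = 0 + 1 + 2 + 3 = 6.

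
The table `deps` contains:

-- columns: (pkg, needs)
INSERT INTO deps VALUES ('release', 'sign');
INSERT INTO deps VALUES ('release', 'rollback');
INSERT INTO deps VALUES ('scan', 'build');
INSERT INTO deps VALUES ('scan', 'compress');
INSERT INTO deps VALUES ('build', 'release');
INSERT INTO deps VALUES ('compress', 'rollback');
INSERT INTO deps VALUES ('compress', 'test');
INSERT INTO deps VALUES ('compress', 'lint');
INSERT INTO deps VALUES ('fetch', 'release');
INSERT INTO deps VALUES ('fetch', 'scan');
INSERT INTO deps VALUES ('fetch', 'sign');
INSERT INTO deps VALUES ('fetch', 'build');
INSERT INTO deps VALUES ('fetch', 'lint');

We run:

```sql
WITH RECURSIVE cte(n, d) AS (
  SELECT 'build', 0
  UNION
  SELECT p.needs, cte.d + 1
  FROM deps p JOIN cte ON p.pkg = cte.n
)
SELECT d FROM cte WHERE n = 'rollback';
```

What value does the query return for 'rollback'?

2

Base: (build, d=0).
Iteration 1: edges from {build} -> (release, d=1).
Iteration 2: edges from {release} -> (rollback, d=2), (sign, d=2).
Iteration 3: no outgoing edges from {rollback,sign}; recursion stops.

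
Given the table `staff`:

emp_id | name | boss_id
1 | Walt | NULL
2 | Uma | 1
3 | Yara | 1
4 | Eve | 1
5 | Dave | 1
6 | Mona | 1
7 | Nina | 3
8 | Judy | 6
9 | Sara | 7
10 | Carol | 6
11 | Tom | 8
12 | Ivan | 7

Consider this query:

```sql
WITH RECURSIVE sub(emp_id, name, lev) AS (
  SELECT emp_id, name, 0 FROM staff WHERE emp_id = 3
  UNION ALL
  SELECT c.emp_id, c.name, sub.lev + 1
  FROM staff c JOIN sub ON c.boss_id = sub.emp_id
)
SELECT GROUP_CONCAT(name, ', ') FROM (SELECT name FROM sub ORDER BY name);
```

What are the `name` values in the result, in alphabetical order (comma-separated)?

Base: emp_id=3 (Yara) at lev 0.
Iteration 1: rows with boss_id in {3} -> Nina (id 7, lev 1).
Iteration 2: rows with boss_id in {7} -> Sara (id 9, lev 2), Ivan (id 12, lev 2).
Iteration 3: no rows with boss_id in {9,12}; recursion stops.

Ivan, Nina, Sara, Yara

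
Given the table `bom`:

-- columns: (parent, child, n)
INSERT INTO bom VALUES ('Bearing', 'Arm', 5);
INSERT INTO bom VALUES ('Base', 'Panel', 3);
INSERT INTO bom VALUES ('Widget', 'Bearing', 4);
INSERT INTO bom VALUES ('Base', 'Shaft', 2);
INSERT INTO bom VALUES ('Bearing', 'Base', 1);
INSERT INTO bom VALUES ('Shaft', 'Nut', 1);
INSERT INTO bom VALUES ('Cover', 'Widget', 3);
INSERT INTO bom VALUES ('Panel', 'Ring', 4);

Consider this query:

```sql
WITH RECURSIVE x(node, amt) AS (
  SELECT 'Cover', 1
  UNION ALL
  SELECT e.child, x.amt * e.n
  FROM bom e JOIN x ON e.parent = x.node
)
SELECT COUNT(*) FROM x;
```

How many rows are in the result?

Base: (Cover, amt=1).
Iteration 1: components of {Cover} -> Widget = 1*3 = 3.
Iteration 2: components of {Widget} -> Bearing = 3*4 = 12.
Iteration 3: components of {Bearing} -> Arm = 12*5 = 60, Base = 12*1 = 12.
Iteration 4: components of {Arm,Base} -> Panel = 12*3 = 36, Shaft = 12*2 = 24.
Iteration 5: components of {Panel,Shaft} -> Nut = 24*1 = 24, Ring = 36*4 = 144.
Iteration 6: no further components; recursion stops.
Total rows emitted: 9.

9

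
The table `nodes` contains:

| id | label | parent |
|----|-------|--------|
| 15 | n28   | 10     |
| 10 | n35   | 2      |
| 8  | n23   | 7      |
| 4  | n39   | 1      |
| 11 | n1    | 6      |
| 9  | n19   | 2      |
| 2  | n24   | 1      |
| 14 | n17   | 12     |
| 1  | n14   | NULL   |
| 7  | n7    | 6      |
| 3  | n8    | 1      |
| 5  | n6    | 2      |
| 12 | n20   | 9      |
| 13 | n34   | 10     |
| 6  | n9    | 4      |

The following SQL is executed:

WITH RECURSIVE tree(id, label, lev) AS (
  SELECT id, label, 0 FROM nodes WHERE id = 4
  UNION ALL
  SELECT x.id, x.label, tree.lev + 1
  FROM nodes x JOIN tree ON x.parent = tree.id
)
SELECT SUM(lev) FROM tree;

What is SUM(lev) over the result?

8

Base: id=4 (n39) at lev 0.
Iteration 1: rows with parent in {4} -> n9 (id 6, lev 1).
Iteration 2: rows with parent in {6} -> n7 (id 7, lev 2), n1 (id 11, lev 2).
Iteration 3: rows with parent in {7,11} -> n23 (id 8, lev 3).
Iteration 4: no rows with parent in {8}; recursion stops.
SUM(lev) = 0 + 1 + 2 + 2 + 3 = 8.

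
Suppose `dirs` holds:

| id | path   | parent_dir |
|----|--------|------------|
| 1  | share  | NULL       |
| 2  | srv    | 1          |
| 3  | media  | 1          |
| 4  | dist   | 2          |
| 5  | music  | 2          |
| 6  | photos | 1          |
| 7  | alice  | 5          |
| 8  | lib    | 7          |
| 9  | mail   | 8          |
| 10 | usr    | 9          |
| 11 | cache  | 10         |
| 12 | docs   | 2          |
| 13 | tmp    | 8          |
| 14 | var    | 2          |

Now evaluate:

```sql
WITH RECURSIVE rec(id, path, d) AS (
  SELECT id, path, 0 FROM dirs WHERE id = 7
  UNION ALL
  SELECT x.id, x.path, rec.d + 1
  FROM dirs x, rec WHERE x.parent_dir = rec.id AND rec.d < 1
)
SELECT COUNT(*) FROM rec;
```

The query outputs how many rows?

2

Base: id=7 (alice) at d 0.
Iteration 1: rows with parent_dir in {7} -> lib (id 8, d 1).
Iteration 2: d < 1 fails for all current rows; recursion stops.
Total rows emitted: 2.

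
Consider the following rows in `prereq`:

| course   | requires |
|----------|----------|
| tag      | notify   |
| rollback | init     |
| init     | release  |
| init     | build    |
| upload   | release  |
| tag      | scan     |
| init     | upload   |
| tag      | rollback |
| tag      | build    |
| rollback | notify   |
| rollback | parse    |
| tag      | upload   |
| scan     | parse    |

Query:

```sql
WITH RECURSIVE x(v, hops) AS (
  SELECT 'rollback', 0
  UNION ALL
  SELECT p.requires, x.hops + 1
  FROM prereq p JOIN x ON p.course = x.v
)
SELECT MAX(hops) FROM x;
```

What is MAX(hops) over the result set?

Base: (rollback, hops=0).
Iteration 1: edges from {rollback} -> (init, hops=1), (notify, hops=1), (parse, hops=1).
Iteration 2: edges from {init,notify,parse} -> (build, hops=2), (release, hops=2), (upload, hops=2).
Iteration 3: edges from {build,release,upload} -> (release, hops=3).
Iteration 4: no outgoing edges from {release}; recursion stops.
hops values: 0, 1, 1, 1, 2, 2, 2, 3; the maximum is 3.

3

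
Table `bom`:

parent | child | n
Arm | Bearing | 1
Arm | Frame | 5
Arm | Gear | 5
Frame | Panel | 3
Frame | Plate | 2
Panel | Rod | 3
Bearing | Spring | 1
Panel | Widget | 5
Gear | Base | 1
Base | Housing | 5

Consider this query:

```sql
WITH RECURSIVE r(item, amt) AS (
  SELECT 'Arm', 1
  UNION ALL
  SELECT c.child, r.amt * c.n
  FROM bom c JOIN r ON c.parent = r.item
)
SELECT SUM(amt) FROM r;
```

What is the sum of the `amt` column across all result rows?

188

Base: (Arm, amt=1).
Iteration 1: components of {Arm} -> Bearing = 1*1 = 1, Frame = 1*5 = 5, Gear = 1*5 = 5.
Iteration 2: components of {Bearing,Frame,Gear} -> Base = 5*1 = 5, Panel = 5*3 = 15, Plate = 5*2 = 10, Spring = 1*1 = 1.
Iteration 3: components of {Base,Panel,Plate,Spring} -> Housing = 5*5 = 25, Rod = 15*3 = 45, Widget = 15*5 = 75.
Iteration 4: no further components; recursion stops.
SUM(amt) = 1 + 1 + 5 + 5 + 1 + 15 + 10 + 5 + 45 + 75 + 25 = 188.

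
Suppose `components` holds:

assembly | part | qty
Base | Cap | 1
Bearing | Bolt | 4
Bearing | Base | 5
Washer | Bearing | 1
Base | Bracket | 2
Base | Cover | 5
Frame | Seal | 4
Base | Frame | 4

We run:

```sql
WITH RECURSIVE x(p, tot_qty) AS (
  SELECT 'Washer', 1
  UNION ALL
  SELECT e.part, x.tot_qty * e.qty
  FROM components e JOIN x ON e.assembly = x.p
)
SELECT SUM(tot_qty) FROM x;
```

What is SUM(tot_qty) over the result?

Base: (Washer, tot_qty=1).
Iteration 1: components of {Washer} -> Bearing = 1*1 = 1.
Iteration 2: components of {Bearing} -> Base = 1*5 = 5, Bolt = 1*4 = 4.
Iteration 3: components of {Base,Bolt} -> Bracket = 5*2 = 10, Cap = 5*1 = 5, Cover = 5*5 = 25, Frame = 5*4 = 20.
Iteration 4: components of {Bracket,Cap,Cover,Frame} -> Seal = 20*4 = 80.
Iteration 5: no further components; recursion stops.
SUM(tot_qty) = 1 + 1 + 5 + 4 + 25 + 20 + 10 + 5 + 80 = 151.

151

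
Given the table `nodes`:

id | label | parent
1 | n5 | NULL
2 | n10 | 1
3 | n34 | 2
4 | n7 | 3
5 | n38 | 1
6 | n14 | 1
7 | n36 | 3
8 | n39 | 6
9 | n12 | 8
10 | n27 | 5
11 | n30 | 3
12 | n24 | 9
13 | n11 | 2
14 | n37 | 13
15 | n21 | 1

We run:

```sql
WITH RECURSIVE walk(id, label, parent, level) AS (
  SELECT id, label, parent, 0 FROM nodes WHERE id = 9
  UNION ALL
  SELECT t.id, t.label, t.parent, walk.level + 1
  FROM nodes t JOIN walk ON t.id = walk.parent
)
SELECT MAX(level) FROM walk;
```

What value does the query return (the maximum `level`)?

3

Base: id=9 (n12), parent=8, level 0.
Iteration 1: join on id=8 -> n39 (id 8, parent=6, level 1).
Iteration 2: join on id=6 -> n14 (id 6, parent=1, level 2).
Iteration 3: join on id=1 -> n5 (id 1, parent=NULL, level 3).
Iteration 4: parent is NULL; no match; recursion stops.
level values: 0, 1, 2, 3; the maximum is 3.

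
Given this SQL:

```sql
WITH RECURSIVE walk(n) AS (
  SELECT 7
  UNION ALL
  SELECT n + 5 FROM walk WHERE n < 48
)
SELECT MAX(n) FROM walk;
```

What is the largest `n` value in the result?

Base: n=7.
Iteration 1: 7 < 48 holds -> n = 7 + 5 = 12.
Iteration 2: 12 < 48 holds -> n = 12 + 5 = 17.
Iteration 3: 17 < 48 holds -> n = 17 + 5 = 22.
Iteration 4: 22 < 48 holds -> n = 22 + 5 = 27.
Iteration 5: 27 < 48 holds -> n = 27 + 5 = 32.
Iteration 6: 32 < 48 holds -> n = 32 + 5 = 37.
Iteration 7: 37 < 48 holds -> n = 37 + 5 = 42.
Iteration 8: 42 < 48 holds -> n = 42 + 5 = 47.
Iteration 9: 47 < 48 holds -> n = 47 + 5 = 52.
Iteration 10: 52 < 48 fails; recursion stops.
n values: 7, 12, 17, 22, 27, 32, 37, 42, 47, 52; the maximum is 52.

52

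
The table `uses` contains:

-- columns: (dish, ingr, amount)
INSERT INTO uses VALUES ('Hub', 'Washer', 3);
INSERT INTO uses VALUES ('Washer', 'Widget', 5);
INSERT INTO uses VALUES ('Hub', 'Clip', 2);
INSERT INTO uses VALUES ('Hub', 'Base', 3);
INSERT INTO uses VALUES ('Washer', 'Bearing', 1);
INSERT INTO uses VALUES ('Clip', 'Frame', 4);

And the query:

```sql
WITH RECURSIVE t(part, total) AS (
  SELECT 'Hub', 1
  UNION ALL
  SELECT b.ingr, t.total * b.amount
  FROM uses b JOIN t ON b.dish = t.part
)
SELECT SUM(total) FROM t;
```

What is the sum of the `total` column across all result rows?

Base: (Hub, total=1).
Iteration 1: components of {Hub} -> Base = 1*3 = 3, Clip = 1*2 = 2, Washer = 1*3 = 3.
Iteration 2: components of {Base,Clip,Washer} -> Bearing = 3*1 = 3, Frame = 2*4 = 8, Widget = 3*5 = 15.
Iteration 3: no further components; recursion stops.
SUM(total) = 1 + 3 + 2 + 3 + 15 + 3 + 8 = 35.

35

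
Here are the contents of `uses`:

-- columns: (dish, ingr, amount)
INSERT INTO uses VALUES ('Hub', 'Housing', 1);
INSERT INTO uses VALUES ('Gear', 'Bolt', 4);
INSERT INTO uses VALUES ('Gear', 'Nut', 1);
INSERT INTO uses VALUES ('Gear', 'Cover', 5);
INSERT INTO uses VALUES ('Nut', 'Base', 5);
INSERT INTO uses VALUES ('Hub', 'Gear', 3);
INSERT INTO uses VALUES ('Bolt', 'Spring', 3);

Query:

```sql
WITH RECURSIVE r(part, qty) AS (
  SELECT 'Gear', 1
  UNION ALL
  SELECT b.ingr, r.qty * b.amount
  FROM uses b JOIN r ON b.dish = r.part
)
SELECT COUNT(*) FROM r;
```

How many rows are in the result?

Base: (Gear, qty=1).
Iteration 1: components of {Gear} -> Bolt = 1*4 = 4, Cover = 1*5 = 5, Nut = 1*1 = 1.
Iteration 2: components of {Bolt,Cover,Nut} -> Base = 1*5 = 5, Spring = 4*3 = 12.
Iteration 3: no further components; recursion stops.
Total rows emitted: 6.

6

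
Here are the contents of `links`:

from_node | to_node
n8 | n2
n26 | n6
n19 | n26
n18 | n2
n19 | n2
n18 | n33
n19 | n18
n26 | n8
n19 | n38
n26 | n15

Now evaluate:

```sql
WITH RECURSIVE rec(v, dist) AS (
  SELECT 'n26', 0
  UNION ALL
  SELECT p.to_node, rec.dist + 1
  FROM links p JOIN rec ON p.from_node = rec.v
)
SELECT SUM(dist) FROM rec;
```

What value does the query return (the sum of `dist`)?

5

Base: (n26, dist=0).
Iteration 1: edges from {n26} -> (n15, dist=1), (n6, dist=1), (n8, dist=1).
Iteration 2: edges from {n15,n6,n8} -> (n2, dist=2).
Iteration 3: no outgoing edges from {n2}; recursion stops.
SUM(dist) = 0 + 1 + 1 + 1 + 2 = 5.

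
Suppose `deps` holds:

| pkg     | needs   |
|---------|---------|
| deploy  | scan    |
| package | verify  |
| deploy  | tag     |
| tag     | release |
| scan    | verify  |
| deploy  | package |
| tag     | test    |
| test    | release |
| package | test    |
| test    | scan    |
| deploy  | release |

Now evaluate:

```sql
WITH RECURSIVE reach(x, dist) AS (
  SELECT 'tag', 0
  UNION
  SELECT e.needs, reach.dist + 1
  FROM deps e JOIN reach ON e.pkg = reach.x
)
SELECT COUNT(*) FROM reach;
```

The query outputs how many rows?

6

Base: (tag, dist=0).
Iteration 1: edges from {tag} -> (release, dist=1), (test, dist=1).
Iteration 2: edges from {release,test} -> (release, dist=2), (scan, dist=2).
Iteration 3: edges from {release,scan} -> (verify, dist=3).
Iteration 4: no outgoing edges from {verify}; recursion stops.
Total rows emitted: 6.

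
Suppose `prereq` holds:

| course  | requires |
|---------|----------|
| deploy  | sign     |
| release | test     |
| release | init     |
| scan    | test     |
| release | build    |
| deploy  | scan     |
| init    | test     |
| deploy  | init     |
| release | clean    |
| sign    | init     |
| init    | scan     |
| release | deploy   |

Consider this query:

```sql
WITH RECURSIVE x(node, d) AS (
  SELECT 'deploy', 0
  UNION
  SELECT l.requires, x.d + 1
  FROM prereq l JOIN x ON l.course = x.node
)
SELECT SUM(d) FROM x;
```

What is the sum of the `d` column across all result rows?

Base: (deploy, d=0).
Iteration 1: edges from {deploy} -> (init, d=1), (scan, d=1), (sign, d=1).
Iteration 2: edges from {init,scan,sign} -> (init, d=2), (scan, d=2), (test, d=2). [UNION drops 1 duplicate row(s)]
Iteration 3: edges from {init,scan,test} -> (scan, d=3), (test, d=3). [UNION drops 1 duplicate row(s)]
Iteration 4: edges from {scan,test} -> (test, d=4).
Iteration 5: no outgoing edges from {test}; recursion stops.
SUM(d) = 0 + 1 + 1 + 1 + 2 + 2 + 2 + 3 + 3 + 4 = 19.

19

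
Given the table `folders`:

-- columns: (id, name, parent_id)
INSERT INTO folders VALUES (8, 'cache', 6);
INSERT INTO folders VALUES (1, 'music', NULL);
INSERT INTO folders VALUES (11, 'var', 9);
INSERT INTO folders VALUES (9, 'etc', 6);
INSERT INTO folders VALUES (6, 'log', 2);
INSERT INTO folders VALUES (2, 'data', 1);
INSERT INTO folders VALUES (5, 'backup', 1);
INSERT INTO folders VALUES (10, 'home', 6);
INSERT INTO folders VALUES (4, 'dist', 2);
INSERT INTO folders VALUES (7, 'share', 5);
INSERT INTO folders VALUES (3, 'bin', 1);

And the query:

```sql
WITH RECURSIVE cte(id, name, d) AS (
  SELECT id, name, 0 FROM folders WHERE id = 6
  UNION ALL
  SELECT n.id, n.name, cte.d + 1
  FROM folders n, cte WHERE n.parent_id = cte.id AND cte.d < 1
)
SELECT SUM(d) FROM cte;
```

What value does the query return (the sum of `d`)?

3

Base: id=6 (log) at d 0.
Iteration 1: rows with parent_id in {6} -> cache (id 8, d 1), etc (id 9, d 1), home (id 10, d 1).
Iteration 2: d < 1 fails for all current rows; recursion stops.
SUM(d) = 0 + 1 + 1 + 1 = 3.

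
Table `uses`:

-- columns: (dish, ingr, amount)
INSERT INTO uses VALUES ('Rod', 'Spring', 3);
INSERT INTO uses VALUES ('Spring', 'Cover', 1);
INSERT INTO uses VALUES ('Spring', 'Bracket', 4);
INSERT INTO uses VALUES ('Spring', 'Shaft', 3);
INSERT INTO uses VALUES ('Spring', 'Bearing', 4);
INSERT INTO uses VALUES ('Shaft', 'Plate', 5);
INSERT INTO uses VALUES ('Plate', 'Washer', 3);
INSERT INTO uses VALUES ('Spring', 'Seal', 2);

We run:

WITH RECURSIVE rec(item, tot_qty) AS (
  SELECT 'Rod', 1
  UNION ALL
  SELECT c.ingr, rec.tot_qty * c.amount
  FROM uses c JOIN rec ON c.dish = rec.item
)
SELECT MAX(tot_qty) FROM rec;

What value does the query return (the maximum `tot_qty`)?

Base: (Rod, tot_qty=1).
Iteration 1: components of {Rod} -> Spring = 1*3 = 3.
Iteration 2: components of {Spring} -> Bearing = 3*4 = 12, Bracket = 3*4 = 12, Cover = 3*1 = 3, Seal = 3*2 = 6, Shaft = 3*3 = 9.
Iteration 3: components of {Bearing,Bracket,Cover,Seal,Shaft} -> Plate = 9*5 = 45.
Iteration 4: components of {Plate} -> Washer = 45*3 = 135.
Iteration 5: no further components; recursion stops.
tot_qty values: 1, 3, 3, 12, 9, 12, 6, 45, 135; the maximum is 135.

135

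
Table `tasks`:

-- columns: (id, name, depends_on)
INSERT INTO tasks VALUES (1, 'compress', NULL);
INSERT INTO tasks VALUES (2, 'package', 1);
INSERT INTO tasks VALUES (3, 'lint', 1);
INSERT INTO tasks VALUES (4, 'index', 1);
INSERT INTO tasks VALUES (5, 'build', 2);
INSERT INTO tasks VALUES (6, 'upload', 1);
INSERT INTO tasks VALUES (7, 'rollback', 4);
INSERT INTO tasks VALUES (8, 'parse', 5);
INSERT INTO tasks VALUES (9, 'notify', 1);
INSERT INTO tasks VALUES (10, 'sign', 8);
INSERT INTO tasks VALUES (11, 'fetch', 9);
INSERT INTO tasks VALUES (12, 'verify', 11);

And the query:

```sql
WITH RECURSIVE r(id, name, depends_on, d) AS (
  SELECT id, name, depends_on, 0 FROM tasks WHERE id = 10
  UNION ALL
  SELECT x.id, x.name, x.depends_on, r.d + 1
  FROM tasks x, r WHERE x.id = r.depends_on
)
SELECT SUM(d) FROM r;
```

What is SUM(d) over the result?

10

Base: id=10 (sign), depends_on=8, d 0.
Iteration 1: join on id=8 -> parse (id 8, depends_on=5, d 1).
Iteration 2: join on id=5 -> build (id 5, depends_on=2, d 2).
Iteration 3: join on id=2 -> package (id 2, depends_on=1, d 3).
Iteration 4: join on id=1 -> compress (id 1, depends_on=NULL, d 4).
Iteration 5: depends_on is NULL; no match; recursion stops.
SUM(d) = 0 + 1 + 2 + 3 + 4 = 10.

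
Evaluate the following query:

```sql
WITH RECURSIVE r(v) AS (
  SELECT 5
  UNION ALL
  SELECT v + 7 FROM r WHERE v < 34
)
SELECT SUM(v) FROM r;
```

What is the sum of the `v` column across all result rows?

Base: v=5.
Iteration 1: 5 < 34 holds -> v = 5 + 7 = 12.
Iteration 2: 12 < 34 holds -> v = 12 + 7 = 19.
Iteration 3: 19 < 34 holds -> v = 19 + 7 = 26.
Iteration 4: 26 < 34 holds -> v = 26 + 7 = 33.
Iteration 5: 33 < 34 holds -> v = 33 + 7 = 40.
Iteration 6: 40 < 34 fails; recursion stops.
SUM(v) = 5 + 12 + 19 + 26 + 33 + 40 = 135.

135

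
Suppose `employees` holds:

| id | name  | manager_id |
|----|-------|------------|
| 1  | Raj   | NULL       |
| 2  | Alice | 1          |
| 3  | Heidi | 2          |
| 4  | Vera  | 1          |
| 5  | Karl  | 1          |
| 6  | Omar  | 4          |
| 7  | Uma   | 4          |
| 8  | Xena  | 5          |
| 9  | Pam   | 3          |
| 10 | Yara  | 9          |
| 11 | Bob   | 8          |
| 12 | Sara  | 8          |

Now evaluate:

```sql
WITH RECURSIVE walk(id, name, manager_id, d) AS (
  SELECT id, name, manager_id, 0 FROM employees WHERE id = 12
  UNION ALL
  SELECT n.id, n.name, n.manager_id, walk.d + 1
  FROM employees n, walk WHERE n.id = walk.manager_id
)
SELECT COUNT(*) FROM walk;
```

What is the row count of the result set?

4

Base: id=12 (Sara), manager_id=8, d 0.
Iteration 1: join on id=8 -> Xena (id 8, manager_id=5, d 1).
Iteration 2: join on id=5 -> Karl (id 5, manager_id=1, d 2).
Iteration 3: join on id=1 -> Raj (id 1, manager_id=NULL, d 3).
Iteration 4: manager_id is NULL; no match; recursion stops.
Total rows emitted: 4.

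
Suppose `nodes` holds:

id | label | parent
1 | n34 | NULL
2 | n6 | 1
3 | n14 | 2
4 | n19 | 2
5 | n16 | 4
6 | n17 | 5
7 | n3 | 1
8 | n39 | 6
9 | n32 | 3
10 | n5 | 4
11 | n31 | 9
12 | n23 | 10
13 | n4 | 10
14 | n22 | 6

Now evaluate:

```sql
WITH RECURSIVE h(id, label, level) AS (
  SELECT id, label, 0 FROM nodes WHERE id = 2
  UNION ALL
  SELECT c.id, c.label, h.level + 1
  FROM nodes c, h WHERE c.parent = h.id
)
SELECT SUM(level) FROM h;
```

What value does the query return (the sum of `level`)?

Base: id=2 (n6) at level 0.
Iteration 1: rows with parent in {2} -> n14 (id 3, level 1), n19 (id 4, level 1).
Iteration 2: rows with parent in {3,4} -> n16 (id 5, level 2), n32 (id 9, level 2), n5 (id 10, level 2).
Iteration 3: rows with parent in {5,9,10} -> n17 (id 6, level 3), n31 (id 11, level 3), n23 (id 12, level 3), n4 (id 13, level 3).
Iteration 4: rows with parent in {6,11,12,13} -> n39 (id 8, level 4), n22 (id 14, level 4).
Iteration 5: no rows with parent in {8,14}; recursion stops.
SUM(level) = 0 + 1 + 1 + 2 + 2 + 2 + 3 + 3 + 3 + 3 + 4 + 4 = 28.

28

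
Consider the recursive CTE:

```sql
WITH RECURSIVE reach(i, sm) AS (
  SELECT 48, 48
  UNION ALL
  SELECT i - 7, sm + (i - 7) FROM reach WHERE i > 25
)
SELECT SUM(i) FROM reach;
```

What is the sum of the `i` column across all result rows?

170

Base: i=48, sm=48.
Iteration 1: 48 > 25 holds -> i = 48 - 7 = 41, sm = 48 + 41 = 89.
Iteration 2: 41 > 25 holds -> i = 41 - 7 = 34, sm = 89 + 34 = 123.
Iteration 3: 34 > 25 holds -> i = 34 - 7 = 27, sm = 123 + 27 = 150.
Iteration 4: 27 > 25 holds -> i = 27 - 7 = 20, sm = 150 + 20 = 170.
Iteration 5: 20 > 25 fails; recursion stops.
SUM(i) = 48 + 41 + 34 + 27 + 20 = 170.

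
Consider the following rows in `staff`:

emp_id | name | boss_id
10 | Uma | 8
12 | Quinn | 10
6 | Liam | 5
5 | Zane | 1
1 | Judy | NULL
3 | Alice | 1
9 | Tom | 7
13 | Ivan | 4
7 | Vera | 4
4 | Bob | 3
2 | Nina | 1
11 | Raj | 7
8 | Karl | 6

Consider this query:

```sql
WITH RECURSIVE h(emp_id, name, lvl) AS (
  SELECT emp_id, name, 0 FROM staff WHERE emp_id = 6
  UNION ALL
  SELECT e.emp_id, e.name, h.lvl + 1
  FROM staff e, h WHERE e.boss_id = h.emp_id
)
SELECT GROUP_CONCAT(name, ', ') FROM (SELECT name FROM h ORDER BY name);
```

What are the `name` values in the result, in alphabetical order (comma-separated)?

Karl, Liam, Quinn, Uma

Base: emp_id=6 (Liam) at lvl 0.
Iteration 1: rows with boss_id in {6} -> Karl (id 8, lvl 1).
Iteration 2: rows with boss_id in {8} -> Uma (id 10, lvl 2).
Iteration 3: rows with boss_id in {10} -> Quinn (id 12, lvl 3).
Iteration 4: no rows with boss_id in {12}; recursion stops.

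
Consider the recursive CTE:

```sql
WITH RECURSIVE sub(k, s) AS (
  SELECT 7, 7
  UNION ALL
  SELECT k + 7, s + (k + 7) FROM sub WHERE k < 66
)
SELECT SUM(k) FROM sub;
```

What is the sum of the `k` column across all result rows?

Base: k=7, s=7.
Iteration 1: 7 < 66 holds -> k = 7 + 7 = 14, s = 7 + 14 = 21.
Iteration 2: 14 < 66 holds -> k = 14 + 7 = 21, s = 21 + 21 = 42.
Iteration 3: 21 < 66 holds -> k = 21 + 7 = 28, s = 42 + 28 = 70.
Iteration 4: 28 < 66 holds -> k = 28 + 7 = 35, s = 70 + 35 = 105.
Iteration 5: 35 < 66 holds -> k = 35 + 7 = 42, s = 105 + 42 = 147.
Iteration 6: 42 < 66 holds -> k = 42 + 7 = 49, s = 147 + 49 = 196.
Iteration 7: 49 < 66 holds -> k = 49 + 7 = 56, s = 196 + 56 = 252.
Iteration 8: 56 < 66 holds -> k = 56 + 7 = 63, s = 252 + 63 = 315.
Iteration 9: 63 < 66 holds -> k = 63 + 7 = 70, s = 315 + 70 = 385.
Iteration 10: 70 < 66 fails; recursion stops.
SUM(k) = 7 + 14 + 21 + 28 + 35 + 42 + 49 + 56 + 63 + 70 = 385.

385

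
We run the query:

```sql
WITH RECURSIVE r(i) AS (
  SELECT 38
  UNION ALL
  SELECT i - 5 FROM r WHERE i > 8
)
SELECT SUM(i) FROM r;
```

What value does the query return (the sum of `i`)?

161

Base: i=38.
Iteration 1: 38 > 8 holds -> i = 38 - 5 = 33.
Iteration 2: 33 > 8 holds -> i = 33 - 5 = 28.
Iteration 3: 28 > 8 holds -> i = 28 - 5 = 23.
Iteration 4: 23 > 8 holds -> i = 23 - 5 = 18.
Iteration 5: 18 > 8 holds -> i = 18 - 5 = 13.
Iteration 6: 13 > 8 holds -> i = 13 - 5 = 8.
Iteration 7: 8 > 8 fails; recursion stops.
SUM(i) = 38 + 33 + 28 + 23 + 18 + 13 + 8 = 161.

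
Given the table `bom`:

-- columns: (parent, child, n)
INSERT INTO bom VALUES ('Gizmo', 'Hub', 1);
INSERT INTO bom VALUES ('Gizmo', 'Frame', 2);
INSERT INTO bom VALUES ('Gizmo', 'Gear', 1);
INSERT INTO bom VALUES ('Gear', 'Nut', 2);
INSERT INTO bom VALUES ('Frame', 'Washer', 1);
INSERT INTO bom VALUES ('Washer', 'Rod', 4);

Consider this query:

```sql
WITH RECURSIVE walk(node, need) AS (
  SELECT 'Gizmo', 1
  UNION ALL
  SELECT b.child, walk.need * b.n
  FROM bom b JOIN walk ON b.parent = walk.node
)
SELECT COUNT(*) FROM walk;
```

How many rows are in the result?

Base: (Gizmo, need=1).
Iteration 1: components of {Gizmo} -> Frame = 1*2 = 2, Gear = 1*1 = 1, Hub = 1*1 = 1.
Iteration 2: components of {Frame,Gear,Hub} -> Nut = 1*2 = 2, Washer = 2*1 = 2.
Iteration 3: components of {Nut,Washer} -> Rod = 2*4 = 8.
Iteration 4: no further components; recursion stops.
Total rows emitted: 7.

7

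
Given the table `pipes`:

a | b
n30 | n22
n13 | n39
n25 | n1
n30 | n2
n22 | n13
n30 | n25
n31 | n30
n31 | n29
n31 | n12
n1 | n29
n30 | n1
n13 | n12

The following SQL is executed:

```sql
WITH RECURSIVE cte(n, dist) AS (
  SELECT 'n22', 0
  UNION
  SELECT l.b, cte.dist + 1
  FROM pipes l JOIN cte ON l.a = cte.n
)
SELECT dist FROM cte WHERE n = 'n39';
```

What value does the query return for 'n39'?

2

Base: (n22, dist=0).
Iteration 1: edges from {n22} -> (n13, dist=1).
Iteration 2: edges from {n13} -> (n12, dist=2), (n39, dist=2).
Iteration 3: no outgoing edges from {n12,n39}; recursion stops.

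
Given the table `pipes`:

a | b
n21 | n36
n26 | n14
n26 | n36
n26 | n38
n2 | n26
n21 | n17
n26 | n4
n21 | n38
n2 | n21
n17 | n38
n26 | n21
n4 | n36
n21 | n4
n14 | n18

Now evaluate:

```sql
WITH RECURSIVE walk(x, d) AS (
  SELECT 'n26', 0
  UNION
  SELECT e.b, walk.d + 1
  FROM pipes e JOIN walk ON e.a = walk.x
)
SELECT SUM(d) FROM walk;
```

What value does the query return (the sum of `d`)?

Base: (n26, d=0).
Iteration 1: edges from {n26} -> (n14, d=1), (n21, d=1), (n36, d=1), (n38, d=1), (n4, d=1).
Iteration 2: edges from {n14,n21,n36,n38,n4} -> (n17, d=2), (n18, d=2), (n36, d=2), (n38, d=2), (n4, d=2). [UNION drops 1 duplicate row(s)]
Iteration 3: edges from {n17,n18,n36,n38,n4} -> (n36, d=3), (n38, d=3).
Iteration 4: no outgoing edges from {n36,n38}; recursion stops.
SUM(d) = 0 + 1 + 1 + 1 + 1 + 1 + 2 + 2 + 2 + 2 + 2 + 3 + 3 = 21.

21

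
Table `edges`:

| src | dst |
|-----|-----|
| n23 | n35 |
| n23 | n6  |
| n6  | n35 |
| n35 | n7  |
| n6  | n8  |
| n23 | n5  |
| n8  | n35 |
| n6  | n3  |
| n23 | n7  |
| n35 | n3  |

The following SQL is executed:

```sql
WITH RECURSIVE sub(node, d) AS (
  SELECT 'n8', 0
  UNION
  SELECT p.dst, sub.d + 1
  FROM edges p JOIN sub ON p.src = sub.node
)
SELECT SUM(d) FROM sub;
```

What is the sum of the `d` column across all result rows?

Base: (n8, d=0).
Iteration 1: edges from {n8} -> (n35, d=1).
Iteration 2: edges from {n35} -> (n3, d=2), (n7, d=2).
Iteration 3: no outgoing edges from {n3,n7}; recursion stops.
SUM(d) = 0 + 1 + 2 + 2 = 5.

5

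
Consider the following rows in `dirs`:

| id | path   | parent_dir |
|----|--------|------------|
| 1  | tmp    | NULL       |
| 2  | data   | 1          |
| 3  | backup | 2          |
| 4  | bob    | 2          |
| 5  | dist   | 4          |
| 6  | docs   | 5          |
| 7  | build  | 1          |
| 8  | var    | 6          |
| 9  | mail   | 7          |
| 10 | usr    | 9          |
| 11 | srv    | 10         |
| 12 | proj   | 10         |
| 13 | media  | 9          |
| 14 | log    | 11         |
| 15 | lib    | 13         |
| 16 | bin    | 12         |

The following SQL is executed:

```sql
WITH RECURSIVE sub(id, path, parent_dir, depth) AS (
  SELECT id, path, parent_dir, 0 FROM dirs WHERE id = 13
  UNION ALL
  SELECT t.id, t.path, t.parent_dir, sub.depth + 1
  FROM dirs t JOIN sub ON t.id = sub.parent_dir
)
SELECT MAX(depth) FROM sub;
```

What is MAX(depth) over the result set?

Base: id=13 (media), parent_dir=9, depth 0.
Iteration 1: join on id=9 -> mail (id 9, parent_dir=7, depth 1).
Iteration 2: join on id=7 -> build (id 7, parent_dir=1, depth 2).
Iteration 3: join on id=1 -> tmp (id 1, parent_dir=NULL, depth 3).
Iteration 4: parent_dir is NULL; no match; recursion stops.
depth values: 0, 1, 2, 3; the maximum is 3.

3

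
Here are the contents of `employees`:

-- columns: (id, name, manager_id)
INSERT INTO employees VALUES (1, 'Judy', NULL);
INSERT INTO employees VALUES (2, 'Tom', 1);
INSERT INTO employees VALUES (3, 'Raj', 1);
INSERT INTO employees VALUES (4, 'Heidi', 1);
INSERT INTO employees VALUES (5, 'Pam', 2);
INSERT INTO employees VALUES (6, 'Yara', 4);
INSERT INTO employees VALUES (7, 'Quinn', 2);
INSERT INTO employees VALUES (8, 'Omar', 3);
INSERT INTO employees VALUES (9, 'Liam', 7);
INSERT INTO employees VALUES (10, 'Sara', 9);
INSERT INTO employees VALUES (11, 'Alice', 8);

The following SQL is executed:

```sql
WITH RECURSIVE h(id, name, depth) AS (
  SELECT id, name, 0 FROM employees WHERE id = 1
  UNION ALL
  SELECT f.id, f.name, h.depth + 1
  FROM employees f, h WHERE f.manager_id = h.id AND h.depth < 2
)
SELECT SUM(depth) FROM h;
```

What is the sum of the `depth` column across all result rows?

11

Base: id=1 (Judy) at depth 0.
Iteration 1: rows with manager_id in {1} -> Tom (id 2, depth 1), Raj (id 3, depth 1), Heidi (id 4, depth 1).
Iteration 2: rows with manager_id in {2,3,4} -> Pam (id 5, depth 2), Yara (id 6, depth 2), Quinn (id 7, depth 2), Omar (id 8, depth 2).
Iteration 3: depth < 2 fails for all current rows; recursion stops.
SUM(depth) = 0 + 1 + 1 + 1 + 2 + 2 + 2 + 2 = 11.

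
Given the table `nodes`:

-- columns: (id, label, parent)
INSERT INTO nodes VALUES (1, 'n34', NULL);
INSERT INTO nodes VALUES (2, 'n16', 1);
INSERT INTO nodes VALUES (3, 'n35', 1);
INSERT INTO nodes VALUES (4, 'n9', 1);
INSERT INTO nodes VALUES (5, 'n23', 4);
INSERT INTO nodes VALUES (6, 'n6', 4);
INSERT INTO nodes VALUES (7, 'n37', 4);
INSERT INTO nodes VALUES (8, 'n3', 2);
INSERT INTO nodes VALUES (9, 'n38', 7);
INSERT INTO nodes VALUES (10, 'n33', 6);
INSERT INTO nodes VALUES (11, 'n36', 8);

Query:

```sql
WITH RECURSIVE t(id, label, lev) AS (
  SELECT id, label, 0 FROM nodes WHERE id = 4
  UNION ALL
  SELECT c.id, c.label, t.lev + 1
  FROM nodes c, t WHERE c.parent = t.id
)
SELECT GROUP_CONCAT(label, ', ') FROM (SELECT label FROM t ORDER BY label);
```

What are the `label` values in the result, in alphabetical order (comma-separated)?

n23, n33, n37, n38, n6, n9

Base: id=4 (n9) at lev 0.
Iteration 1: rows with parent in {4} -> n23 (id 5, lev 1), n6 (id 6, lev 1), n37 (id 7, lev 1).
Iteration 2: rows with parent in {5,6,7} -> n38 (id 9, lev 2), n33 (id 10, lev 2).
Iteration 3: no rows with parent in {9,10}; recursion stops.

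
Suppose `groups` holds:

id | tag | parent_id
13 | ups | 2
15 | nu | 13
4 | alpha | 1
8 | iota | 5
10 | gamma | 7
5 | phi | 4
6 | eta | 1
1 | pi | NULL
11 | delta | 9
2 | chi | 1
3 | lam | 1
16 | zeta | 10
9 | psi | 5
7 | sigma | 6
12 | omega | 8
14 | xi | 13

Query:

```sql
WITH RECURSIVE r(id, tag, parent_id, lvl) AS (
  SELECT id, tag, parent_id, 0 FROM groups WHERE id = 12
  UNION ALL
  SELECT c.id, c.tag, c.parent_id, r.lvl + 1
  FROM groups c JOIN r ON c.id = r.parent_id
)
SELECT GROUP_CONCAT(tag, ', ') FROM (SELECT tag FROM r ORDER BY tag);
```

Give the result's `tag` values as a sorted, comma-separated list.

alpha, iota, omega, phi, pi

Base: id=12 (omega), parent_id=8, lvl 0.
Iteration 1: join on id=8 -> iota (id 8, parent_id=5, lvl 1).
Iteration 2: join on id=5 -> phi (id 5, parent_id=4, lvl 2).
Iteration 3: join on id=4 -> alpha (id 4, parent_id=1, lvl 3).
Iteration 4: join on id=1 -> pi (id 1, parent_id=NULL, lvl 4).
Iteration 5: parent_id is NULL; no match; recursion stops.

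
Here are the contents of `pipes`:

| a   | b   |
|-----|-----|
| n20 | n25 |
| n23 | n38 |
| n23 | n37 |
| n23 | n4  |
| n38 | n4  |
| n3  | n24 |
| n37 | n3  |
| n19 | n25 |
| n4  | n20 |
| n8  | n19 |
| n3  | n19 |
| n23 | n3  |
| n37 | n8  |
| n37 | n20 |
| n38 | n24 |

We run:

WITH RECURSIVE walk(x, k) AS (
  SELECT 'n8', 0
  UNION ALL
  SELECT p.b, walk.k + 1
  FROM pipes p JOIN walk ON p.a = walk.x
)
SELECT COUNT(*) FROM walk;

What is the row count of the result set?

3

Base: (n8, k=0).
Iteration 1: edges from {n8} -> (n19, k=1).
Iteration 2: edges from {n19} -> (n25, k=2).
Iteration 3: no outgoing edges from {n25}; recursion stops.
Total rows emitted: 3.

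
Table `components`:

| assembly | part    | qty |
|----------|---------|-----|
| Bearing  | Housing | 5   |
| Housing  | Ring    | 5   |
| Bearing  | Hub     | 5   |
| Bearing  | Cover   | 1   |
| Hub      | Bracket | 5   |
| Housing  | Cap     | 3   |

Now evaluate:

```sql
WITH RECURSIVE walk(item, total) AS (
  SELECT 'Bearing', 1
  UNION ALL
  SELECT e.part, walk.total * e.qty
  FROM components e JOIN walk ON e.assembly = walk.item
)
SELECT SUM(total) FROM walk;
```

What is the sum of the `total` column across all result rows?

77

Base: (Bearing, total=1).
Iteration 1: components of {Bearing} -> Cover = 1*1 = 1, Housing = 1*5 = 5, Hub = 1*5 = 5.
Iteration 2: components of {Cover,Housing,Hub} -> Bracket = 5*5 = 25, Cap = 5*3 = 15, Ring = 5*5 = 25.
Iteration 3: no further components; recursion stops.
SUM(total) = 1 + 5 + 5 + 1 + 25 + 15 + 25 = 77.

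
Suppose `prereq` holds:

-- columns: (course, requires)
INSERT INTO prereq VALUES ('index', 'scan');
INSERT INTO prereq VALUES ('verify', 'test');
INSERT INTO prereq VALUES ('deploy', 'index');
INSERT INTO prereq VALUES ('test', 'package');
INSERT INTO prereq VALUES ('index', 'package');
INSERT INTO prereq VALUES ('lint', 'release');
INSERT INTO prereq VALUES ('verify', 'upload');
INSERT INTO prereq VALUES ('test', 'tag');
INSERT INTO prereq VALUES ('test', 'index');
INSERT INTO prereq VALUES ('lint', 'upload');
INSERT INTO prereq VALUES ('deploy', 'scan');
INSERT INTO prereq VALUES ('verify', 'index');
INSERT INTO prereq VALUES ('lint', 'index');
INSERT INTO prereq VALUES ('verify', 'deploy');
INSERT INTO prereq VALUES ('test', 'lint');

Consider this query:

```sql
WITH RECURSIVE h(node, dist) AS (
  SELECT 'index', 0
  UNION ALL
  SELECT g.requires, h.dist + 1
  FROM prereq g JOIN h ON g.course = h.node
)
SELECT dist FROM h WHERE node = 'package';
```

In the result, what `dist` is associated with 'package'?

Base: (index, dist=0).
Iteration 1: edges from {index} -> (package, dist=1), (scan, dist=1).
Iteration 2: no outgoing edges from {package,scan}; recursion stops.

1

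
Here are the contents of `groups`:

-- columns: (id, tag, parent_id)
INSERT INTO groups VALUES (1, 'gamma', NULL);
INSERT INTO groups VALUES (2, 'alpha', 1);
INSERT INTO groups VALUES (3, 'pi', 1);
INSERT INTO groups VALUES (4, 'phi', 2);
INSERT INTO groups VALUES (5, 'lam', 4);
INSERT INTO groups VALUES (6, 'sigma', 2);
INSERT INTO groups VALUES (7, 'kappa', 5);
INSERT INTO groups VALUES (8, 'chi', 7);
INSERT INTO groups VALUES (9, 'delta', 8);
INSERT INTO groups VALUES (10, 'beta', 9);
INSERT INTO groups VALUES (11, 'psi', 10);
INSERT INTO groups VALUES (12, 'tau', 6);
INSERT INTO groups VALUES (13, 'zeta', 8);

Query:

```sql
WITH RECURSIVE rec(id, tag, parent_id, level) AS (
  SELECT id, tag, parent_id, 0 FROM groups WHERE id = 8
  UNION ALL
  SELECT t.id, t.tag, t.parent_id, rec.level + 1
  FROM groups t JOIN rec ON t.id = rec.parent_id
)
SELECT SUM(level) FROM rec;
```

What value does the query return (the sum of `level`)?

15

Base: id=8 (chi), parent_id=7, level 0.
Iteration 1: join on id=7 -> kappa (id 7, parent_id=5, level 1).
Iteration 2: join on id=5 -> lam (id 5, parent_id=4, level 2).
Iteration 3: join on id=4 -> phi (id 4, parent_id=2, level 3).
Iteration 4: join on id=2 -> alpha (id 2, parent_id=1, level 4).
Iteration 5: join on id=1 -> gamma (id 1, parent_id=NULL, level 5).
Iteration 6: parent_id is NULL; no match; recursion stops.
SUM(level) = 0 + 1 + 2 + 3 + 4 + 5 = 15.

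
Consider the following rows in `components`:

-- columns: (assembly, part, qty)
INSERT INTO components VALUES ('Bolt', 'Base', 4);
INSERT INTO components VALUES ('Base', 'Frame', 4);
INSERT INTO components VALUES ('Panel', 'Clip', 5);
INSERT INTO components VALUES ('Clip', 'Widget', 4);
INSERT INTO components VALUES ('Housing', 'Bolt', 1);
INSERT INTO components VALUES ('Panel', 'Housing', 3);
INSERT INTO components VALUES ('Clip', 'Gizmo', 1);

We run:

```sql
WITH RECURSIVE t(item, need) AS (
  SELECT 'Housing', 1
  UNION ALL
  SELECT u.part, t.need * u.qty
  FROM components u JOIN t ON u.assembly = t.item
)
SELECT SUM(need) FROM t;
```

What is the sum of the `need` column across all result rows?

22

Base: (Housing, need=1).
Iteration 1: components of {Housing} -> Bolt = 1*1 = 1.
Iteration 2: components of {Bolt} -> Base = 1*4 = 4.
Iteration 3: components of {Base} -> Frame = 4*4 = 16.
Iteration 4: no further components; recursion stops.
SUM(need) = 1 + 1 + 4 + 16 = 22.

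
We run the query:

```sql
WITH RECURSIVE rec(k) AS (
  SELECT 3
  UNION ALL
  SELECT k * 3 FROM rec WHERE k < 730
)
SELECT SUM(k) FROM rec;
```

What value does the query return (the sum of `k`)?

Base: k=3.
Iteration 1: 3 < 730 holds -> k = 3 * 3 = 9.
Iteration 2: 9 < 730 holds -> k = 9 * 3 = 27.
Iteration 3: 27 < 730 holds -> k = 27 * 3 = 81.
Iteration 4: 81 < 730 holds -> k = 81 * 3 = 243.
Iteration 5: 243 < 730 holds -> k = 243 * 3 = 729.
Iteration 6: 729 < 730 holds -> k = 729 * 3 = 2187.
Iteration 7: 2187 < 730 fails; recursion stops.
SUM(k) = 3 + 9 + 27 + 81 + 243 + 729 + 2187 = 3279.

3279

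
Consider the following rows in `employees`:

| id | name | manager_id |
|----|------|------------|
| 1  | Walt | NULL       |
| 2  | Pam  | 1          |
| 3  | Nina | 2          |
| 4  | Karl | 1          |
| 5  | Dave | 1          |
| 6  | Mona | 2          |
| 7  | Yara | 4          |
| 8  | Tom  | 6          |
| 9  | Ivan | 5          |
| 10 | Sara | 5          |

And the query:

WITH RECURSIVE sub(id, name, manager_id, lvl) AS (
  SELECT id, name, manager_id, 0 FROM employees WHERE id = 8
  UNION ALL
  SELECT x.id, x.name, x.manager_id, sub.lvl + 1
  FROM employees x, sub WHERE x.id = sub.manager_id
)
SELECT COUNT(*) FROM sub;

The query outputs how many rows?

Base: id=8 (Tom), manager_id=6, lvl 0.
Iteration 1: join on id=6 -> Mona (id 6, manager_id=2, lvl 1).
Iteration 2: join on id=2 -> Pam (id 2, manager_id=1, lvl 2).
Iteration 3: join on id=1 -> Walt (id 1, manager_id=NULL, lvl 3).
Iteration 4: manager_id is NULL; no match; recursion stops.
Total rows emitted: 4.

4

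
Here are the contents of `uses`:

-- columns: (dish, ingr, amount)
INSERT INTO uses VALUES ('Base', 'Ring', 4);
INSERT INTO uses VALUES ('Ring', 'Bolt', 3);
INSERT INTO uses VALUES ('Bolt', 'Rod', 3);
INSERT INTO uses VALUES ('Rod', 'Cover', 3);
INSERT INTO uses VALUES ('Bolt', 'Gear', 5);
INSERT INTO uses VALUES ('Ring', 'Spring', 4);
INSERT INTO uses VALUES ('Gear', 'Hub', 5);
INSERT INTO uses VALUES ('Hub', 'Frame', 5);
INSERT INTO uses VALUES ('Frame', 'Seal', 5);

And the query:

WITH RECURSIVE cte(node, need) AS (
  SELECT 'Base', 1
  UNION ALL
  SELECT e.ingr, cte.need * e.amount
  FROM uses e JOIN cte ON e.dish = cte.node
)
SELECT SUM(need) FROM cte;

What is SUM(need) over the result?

Base: (Base, need=1).
Iteration 1: components of {Base} -> Ring = 1*4 = 4.
Iteration 2: components of {Ring} -> Bolt = 4*3 = 12, Spring = 4*4 = 16.
Iteration 3: components of {Bolt,Spring} -> Gear = 12*5 = 60, Rod = 12*3 = 36.
Iteration 4: components of {Gear,Rod} -> Cover = 36*3 = 108, Hub = 60*5 = 300.
Iteration 5: components of {Cover,Hub} -> Frame = 300*5 = 1500.
Iteration 6: components of {Frame} -> Seal = 1500*5 = 7500.
Iteration 7: no further components; recursion stops.
SUM(need) = 1 + 4 + 12 + 16 + 36 + 60 + 108 + 300 + 1500 + 7500 = 9537.

9537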